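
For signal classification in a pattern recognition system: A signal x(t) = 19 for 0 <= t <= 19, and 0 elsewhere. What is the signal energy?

Energy = integral of |x(t)|^2 dt over the signal duration
= 19^2 * 19 = 361 * 19 = 6859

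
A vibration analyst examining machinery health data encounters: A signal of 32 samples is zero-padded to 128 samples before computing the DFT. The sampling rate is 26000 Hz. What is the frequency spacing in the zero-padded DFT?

Original DFT: N = 32, resolution = f_s/N = 26000/32 = 1625/2 Hz
Zero-padded DFT: N = 128, resolution = f_s/N = 26000/128 = 1625/8 Hz
Zero-padding interpolates the spectrum (finer frequency grid)
but does NOT improve the true spectral resolution (ability to resolve close frequencies).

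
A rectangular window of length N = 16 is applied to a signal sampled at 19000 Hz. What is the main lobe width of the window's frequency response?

For a rectangular window of length N,
the main lobe width in frequency is 2*f_s/N.
= 2*19000/16 = 2375 Hz
This determines the minimum frequency separation for resolving two sinusoids.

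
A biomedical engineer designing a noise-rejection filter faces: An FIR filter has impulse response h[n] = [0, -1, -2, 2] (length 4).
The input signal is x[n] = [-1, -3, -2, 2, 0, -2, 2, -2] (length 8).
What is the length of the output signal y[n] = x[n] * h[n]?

For linear convolution, the output length is:
len(y) = len(x) + len(h) - 1 = 8 + 4 - 1 = 11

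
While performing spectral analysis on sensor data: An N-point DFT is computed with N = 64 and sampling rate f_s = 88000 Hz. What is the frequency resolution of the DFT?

DFT frequency resolution = f_s / N
= 88000 / 64 = 1375 Hz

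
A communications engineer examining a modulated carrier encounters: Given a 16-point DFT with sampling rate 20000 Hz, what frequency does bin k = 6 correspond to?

The frequency of DFT bin k is: f_k = k * f_s / N
f_6 = 6 * 20000 / 16 = 7500 Hz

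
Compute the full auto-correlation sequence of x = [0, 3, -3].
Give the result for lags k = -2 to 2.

r_xx[k] = sum_m x[m]*x[m+k], indexed from 0, for k = -2 to 2:
  r_xx[-2] = x[2]*x[0] = 0
  r_xx[-1] = x[1]*x[0] + x[2]*x[1] = -9
  r_xx[0] = x[0]*x[0] + x[1]*x[1] + x[2]*x[2] = 18
  r_xx[1] = x[0]*x[1] + x[1]*x[2] = -9
  r_xx[2] = x[0]*x[2] = 0
r_xx = [0, -9, 18, -9, 0]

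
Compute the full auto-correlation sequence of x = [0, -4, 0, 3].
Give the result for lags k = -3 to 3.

r_xx[k] = sum_m x[m]*x[m+k], indexed from 0, for k = -3 to 3:
  r_xx[-3] = x[3]*x[0] = 0
  r_xx[-2] = x[2]*x[0] + x[3]*x[1] = -12
  r_xx[-1] = x[1]*x[0] + x[2]*x[1] + x[3]*x[2] = 0
  r_xx[0] = x[0]*x[0] + x[1]*x[1] + x[2]*x[2] + x[3]*x[3] = 25
  r_xx[1] = x[0]*x[1] + x[1]*x[2] + x[2]*x[3] = 0
  r_xx[2] = x[0]*x[2] + x[1]*x[3] = -12
  r_xx[3] = x[0]*x[3] = 0
r_xx = [0, -12, 0, 25, 0, -12, 0]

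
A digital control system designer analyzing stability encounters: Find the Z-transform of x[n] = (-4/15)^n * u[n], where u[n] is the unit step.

The Z-transform of a^n * u[n] is z/(z-a) for |z| > |a|.
Here a = -4/15, so X(z) = z/(z - (-4/15)) = 15z/(15z + 4)
ROC: |z| > 4/15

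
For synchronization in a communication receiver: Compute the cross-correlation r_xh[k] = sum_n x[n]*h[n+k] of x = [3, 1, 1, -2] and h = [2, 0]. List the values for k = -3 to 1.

Both sequences indexed from 0 and zero outside their support.
Lags with overlap: k = -3 to 1.
  r_xh[-3] = x[3]*h[0] = -4
  r_xh[-2] = x[2]*h[0] + x[3]*h[1] = 2
  r_xh[-1] = x[1]*h[0] + x[2]*h[1] = 2
  r_xh[0] = x[0]*h[0] + x[1]*h[1] = 6
  r_xh[1] = x[0]*h[1] = 0
r_xh = [-4, 2, 2, 6, 0] (for k = -3, ..., 1)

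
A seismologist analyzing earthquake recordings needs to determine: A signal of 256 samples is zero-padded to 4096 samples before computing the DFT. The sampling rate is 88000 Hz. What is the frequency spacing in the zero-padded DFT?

Original DFT: N = 256, resolution = f_s/N = 88000/256 = 1375/4 Hz
Zero-padded DFT: N = 4096, resolution = f_s/N = 88000/4096 = 1375/64 Hz
Zero-padding interpolates the spectrum (finer frequency grid)
but does NOT improve the true spectral resolution (ability to resolve close frequencies).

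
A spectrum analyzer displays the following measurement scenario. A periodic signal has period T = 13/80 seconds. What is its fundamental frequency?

The fundamental frequency is the reciprocal of the period.
f = 1/T = 1/(13/80) = 80/13 Hz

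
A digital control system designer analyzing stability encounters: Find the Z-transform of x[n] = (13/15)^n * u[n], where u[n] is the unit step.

The Z-transform of a^n * u[n] is z/(z-a) for |z| > |a|.
Here a = 13/15, so X(z) = z/(z - (13/15)) = 15z/(15z - 13)
ROC: |z| > 13/15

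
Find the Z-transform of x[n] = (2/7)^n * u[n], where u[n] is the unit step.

The Z-transform of a^n * u[n] is z/(z-a) for |z| > |a|.
Here a = 2/7, so X(z) = z/(z - (2/7)) = 7z/(7z - 2)
ROC: |z| > 2/7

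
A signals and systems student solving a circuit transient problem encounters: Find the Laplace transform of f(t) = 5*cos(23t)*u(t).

Standard pair: cos(wt)*u(t) <-> s/(s^2+w^2)
With w = 23: L{5*cos(23t)*u(t)} = 5s/(s^2+529)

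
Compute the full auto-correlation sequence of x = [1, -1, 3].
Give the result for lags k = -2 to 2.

r_xx[k] = sum_m x[m]*x[m+k], indexed from 0, for k = -2 to 2:
  r_xx[-2] = x[2]*x[0] = 3
  r_xx[-1] = x[1]*x[0] + x[2]*x[1] = -4
  r_xx[0] = x[0]*x[0] + x[1]*x[1] + x[2]*x[2] = 11
  r_xx[1] = x[0]*x[1] + x[1]*x[2] = -4
  r_xx[2] = x[0]*x[2] = 3
r_xx = [3, -4, 11, -4, 3]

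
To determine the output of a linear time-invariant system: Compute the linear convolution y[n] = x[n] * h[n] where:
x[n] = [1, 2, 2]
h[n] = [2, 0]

y[n] = sum_k x[k]*h[n-k]. Output length = len(x) + len(h) - 1 = 3 + 2 - 1 = 4.
y[0] = 1*2 = 2
y[1] = 2*2 + 1*0 = 4
y[2] = 2*2 + 2*0 = 4
y[3] = 2*0 = 0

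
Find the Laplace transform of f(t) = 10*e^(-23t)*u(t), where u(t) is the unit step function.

Standard Laplace transform pair:
e^(-at)*u(t) <-> 1/(s+a)
With a = 23: L{10*e^(-23t)*u(t)} = 10/(s+23), ROC: Re(s) > -23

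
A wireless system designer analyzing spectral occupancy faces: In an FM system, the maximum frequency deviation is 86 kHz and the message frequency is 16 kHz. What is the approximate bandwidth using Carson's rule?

Carson's rule: BW = 2*(delta_f + f_m)
= 2*(86 + 16) kHz = 204 kHz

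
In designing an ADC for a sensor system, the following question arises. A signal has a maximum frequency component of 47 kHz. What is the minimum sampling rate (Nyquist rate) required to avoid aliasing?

By the Nyquist-Shannon sampling theorem,
the minimum sampling rate (Nyquist rate) must be at least 2 * f_max.
Nyquist rate = 2 * 47 kHz = 94 kHz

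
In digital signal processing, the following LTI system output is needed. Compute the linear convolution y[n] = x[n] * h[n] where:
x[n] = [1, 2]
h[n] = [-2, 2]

y[n] = sum_k x[k]*h[n-k]. Output length = len(x) + len(h) - 1 = 2 + 2 - 1 = 3.
y[0] = 1*-2 = -2
y[1] = 2*-2 + 1*2 = -2
y[2] = 2*2 = 4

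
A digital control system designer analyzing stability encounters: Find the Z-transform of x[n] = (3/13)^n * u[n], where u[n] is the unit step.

The Z-transform of a^n * u[n] is z/(z-a) for |z| > |a|.
Here a = 3/13, so X(z) = z/(z - (3/13)) = 13z/(13z - 3)
ROC: |z| > 3/13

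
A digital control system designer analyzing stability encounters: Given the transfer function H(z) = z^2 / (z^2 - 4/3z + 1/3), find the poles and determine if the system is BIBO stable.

Poles are roots of the denominator: z^2 - 4/3z + 1/3 = 0.
Quadratic formula: z = [-(-4/3) +/- sqrt((-4/3)^2 - 4*(1/3))] / 2
Discriminant = 16/9 - 4/3 = 4/9; sqrt = 2/3.
z = (4/3 +/- 2/3) / 2 => z = 1 or z = 1/3.
|p1| = 1, |p2| = 1/3.
For BIBO stability, all poles must lie inside the unit circle (|p| < 1).
System is UNSTABLE since at least one |p| >= 1.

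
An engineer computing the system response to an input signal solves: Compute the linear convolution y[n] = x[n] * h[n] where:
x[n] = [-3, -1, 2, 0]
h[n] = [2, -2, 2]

y[n] = sum_k x[k]*h[n-k]. Output length = len(x) + len(h) - 1 = 4 + 3 - 1 = 6.
y[0] = -3*2 = -6
y[1] = -1*2 + -3*-2 = 4
y[2] = 2*2 + -1*-2 + -3*2 = 0
y[3] = 0*2 + 2*-2 + -1*2 = -6
y[4] = 0*-2 + 2*2 = 4
y[5] = 0*2 = 0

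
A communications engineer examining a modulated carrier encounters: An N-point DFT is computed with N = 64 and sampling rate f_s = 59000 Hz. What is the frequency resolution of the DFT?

DFT frequency resolution = f_s / N
= 59000 / 64 = 7375/8 Hz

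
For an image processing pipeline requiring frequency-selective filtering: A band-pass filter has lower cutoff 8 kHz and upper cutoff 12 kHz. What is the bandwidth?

Bandwidth = f_high - f_low
= 12 kHz - 8 kHz = 4 kHz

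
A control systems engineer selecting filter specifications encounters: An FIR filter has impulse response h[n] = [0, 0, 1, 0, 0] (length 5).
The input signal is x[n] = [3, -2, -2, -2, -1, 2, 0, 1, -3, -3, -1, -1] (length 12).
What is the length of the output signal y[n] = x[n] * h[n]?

For linear convolution, the output length is:
len(y) = len(x) + len(h) - 1 = 12 + 5 - 1 = 16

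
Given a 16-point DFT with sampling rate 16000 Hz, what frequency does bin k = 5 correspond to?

The frequency of DFT bin k is: f_k = k * f_s / N
f_5 = 5 * 16000 / 16 = 5000 Hz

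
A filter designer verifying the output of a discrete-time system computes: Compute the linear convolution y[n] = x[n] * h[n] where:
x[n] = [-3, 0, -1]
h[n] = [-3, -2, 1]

y[n] = sum_k x[k]*h[n-k]. Output length = len(x) + len(h) - 1 = 3 + 3 - 1 = 5.
y[0] = -3*-3 = 9
y[1] = 0*-3 + -3*-2 = 6
y[2] = -1*-3 + 0*-2 + -3*1 = 0
y[3] = -1*-2 + 0*1 = 2
y[4] = -1*1 = -1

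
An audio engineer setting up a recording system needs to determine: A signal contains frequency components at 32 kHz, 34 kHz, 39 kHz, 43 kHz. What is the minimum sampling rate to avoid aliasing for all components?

The highest frequency component is f_max = 43 kHz.
Nyquist rate = 2 * f_max = 2 * 43 kHz = 86 kHz.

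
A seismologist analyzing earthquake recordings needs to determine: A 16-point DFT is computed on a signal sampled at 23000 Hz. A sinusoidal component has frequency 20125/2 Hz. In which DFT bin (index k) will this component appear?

DFT frequency resolution = f_s/N = 23000/16 = 2875/2 Hz
Bin index k = f_signal / resolution = 20125/2 / 2875/2 = 7
The signal frequency 20125/2 Hz falls in DFT bin k = 7.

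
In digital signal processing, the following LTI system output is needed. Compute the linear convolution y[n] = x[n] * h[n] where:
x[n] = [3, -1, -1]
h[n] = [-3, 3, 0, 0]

y[n] = sum_k x[k]*h[n-k]. Output length = len(x) + len(h) - 1 = 3 + 4 - 1 = 6.
y[0] = 3*-3 = -9
y[1] = -1*-3 + 3*3 = 12
y[2] = -1*-3 + -1*3 + 3*0 = 0
y[3] = -1*3 + -1*0 + 3*0 = -3
y[4] = -1*0 + -1*0 = 0
y[5] = -1*0 = 0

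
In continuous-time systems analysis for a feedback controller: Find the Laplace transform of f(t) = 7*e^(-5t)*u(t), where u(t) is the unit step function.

Standard Laplace transform pair:
e^(-at)*u(t) <-> 1/(s+a)
With a = 5: L{7*e^(-5t)*u(t)} = 7/(s+5), ROC: Re(s) > -5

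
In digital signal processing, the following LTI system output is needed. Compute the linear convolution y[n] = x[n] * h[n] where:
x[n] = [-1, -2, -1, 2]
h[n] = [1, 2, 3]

y[n] = sum_k x[k]*h[n-k]. Output length = len(x) + len(h) - 1 = 4 + 3 - 1 = 6.
y[0] = -1*1 = -1
y[1] = -2*1 + -1*2 = -4
y[2] = -1*1 + -2*2 + -1*3 = -8
y[3] = 2*1 + -1*2 + -2*3 = -6
y[4] = 2*2 + -1*3 = 1
y[5] = 2*3 = 6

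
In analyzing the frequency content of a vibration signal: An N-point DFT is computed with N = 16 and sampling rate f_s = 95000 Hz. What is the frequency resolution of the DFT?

DFT frequency resolution = f_s / N
= 95000 / 16 = 11875/2 Hz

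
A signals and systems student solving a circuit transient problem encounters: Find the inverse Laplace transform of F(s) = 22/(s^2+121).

Standard pair: w/(s^2+w^2) <-> sin(wt)*u(t)
Recognize w^2 = 121, so w = 11; numerator 22 = 2*11.
f(t) = 2*sin(11t)*u(t)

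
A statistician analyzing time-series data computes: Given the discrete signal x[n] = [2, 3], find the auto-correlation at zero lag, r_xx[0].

The auto-correlation at zero lag r_xx[0] equals the signal energy.
r_xx[0] = sum of x[n]^2 = 2^2 + 3^2
= 4 + 9 = 13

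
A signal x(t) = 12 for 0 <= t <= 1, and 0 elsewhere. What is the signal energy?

Energy = integral of |x(t)|^2 dt over the signal duration
= 12^2 * 1 = 144 * 1 = 144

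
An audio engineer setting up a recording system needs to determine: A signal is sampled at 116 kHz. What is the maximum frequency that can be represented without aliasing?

The maximum frequency that can be represented without aliasing
is the Nyquist frequency: f_max = f_s / 2 = 116 kHz / 2 = 58 kHz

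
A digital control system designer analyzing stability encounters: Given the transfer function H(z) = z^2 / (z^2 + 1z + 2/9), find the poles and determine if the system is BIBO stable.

Poles are roots of the denominator: z^2 + 1z + 2/9 = 0.
Quadratic formula: z = [-(1) +/- sqrt((1)^2 - 4*(2/9))] / 2
Discriminant = 1 - 8/9 = 1/9; sqrt = 1/3.
z = (-1 +/- 1/3) / 2 => z = -1/3 or z = -2/3.
|p1| = 2/3, |p2| = 1/3.
For BIBO stability, all poles must lie inside the unit circle (|p| < 1).
System is STABLE since both |p| < 1.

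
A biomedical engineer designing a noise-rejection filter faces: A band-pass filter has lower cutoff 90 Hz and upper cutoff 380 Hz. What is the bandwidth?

Bandwidth = f_high - f_low
= 380 Hz - 90 Hz = 290 Hz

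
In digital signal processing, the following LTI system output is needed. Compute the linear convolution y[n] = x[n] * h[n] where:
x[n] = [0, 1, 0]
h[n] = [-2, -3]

y[n] = sum_k x[k]*h[n-k]. Output length = len(x) + len(h) - 1 = 3 + 2 - 1 = 4.
y[0] = 0*-2 = 0
y[1] = 1*-2 + 0*-3 = -2
y[2] = 0*-2 + 1*-3 = -3
y[3] = 0*-3 = 0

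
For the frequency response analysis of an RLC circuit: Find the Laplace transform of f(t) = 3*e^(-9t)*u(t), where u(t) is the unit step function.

Standard Laplace transform pair:
e^(-at)*u(t) <-> 1/(s+a)
With a = 9: L{3*e^(-9t)*u(t)} = 3/(s+9), ROC: Re(s) > -9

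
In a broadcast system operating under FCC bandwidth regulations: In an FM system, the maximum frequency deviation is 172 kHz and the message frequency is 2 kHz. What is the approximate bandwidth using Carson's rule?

Carson's rule: BW = 2*(delta_f + f_m)
= 2*(172 + 2) kHz = 348 kHz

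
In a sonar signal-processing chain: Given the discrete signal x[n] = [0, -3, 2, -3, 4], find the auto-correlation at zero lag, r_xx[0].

The auto-correlation at zero lag r_xx[0] equals the signal energy.
r_xx[0] = sum of x[n]^2 = 0^2 + (-3)^2 + 2^2 + (-3)^2 + 4^2
= 0 + 9 + 4 + 9 + 16 = 38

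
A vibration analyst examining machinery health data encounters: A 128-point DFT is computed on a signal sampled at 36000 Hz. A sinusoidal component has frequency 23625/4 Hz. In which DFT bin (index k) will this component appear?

DFT frequency resolution = f_s/N = 36000/128 = 1125/4 Hz
Bin index k = f_signal / resolution = 23625/4 / 1125/4 = 21
The signal frequency 23625/4 Hz falls in DFT bin k = 21.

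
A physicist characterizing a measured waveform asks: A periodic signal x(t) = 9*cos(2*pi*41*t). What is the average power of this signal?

Average power of A*cos(wt) is A^2/2.
P = 9^2 / 2 = 81/2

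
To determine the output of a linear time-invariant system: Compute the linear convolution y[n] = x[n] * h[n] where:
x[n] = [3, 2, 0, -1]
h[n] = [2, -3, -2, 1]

y[n] = sum_k x[k]*h[n-k]. Output length = len(x) + len(h) - 1 = 4 + 4 - 1 = 7.
y[0] = 3*2 = 6
y[1] = 2*2 + 3*-3 = -5
y[2] = 0*2 + 2*-3 + 3*-2 = -12
y[3] = -1*2 + 0*-3 + 2*-2 + 3*1 = -3
y[4] = -1*-3 + 0*-2 + 2*1 = 5
y[5] = -1*-2 + 0*1 = 2
y[6] = -1*1 = -1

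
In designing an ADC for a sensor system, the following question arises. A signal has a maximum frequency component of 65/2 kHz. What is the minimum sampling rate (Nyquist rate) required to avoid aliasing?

By the Nyquist-Shannon sampling theorem,
the minimum sampling rate (Nyquist rate) must be at least 2 * f_max.
Nyquist rate = 2 * 65/2 kHz = 65 kHz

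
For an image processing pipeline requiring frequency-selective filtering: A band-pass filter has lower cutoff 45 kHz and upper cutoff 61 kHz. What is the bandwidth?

Bandwidth = f_high - f_low
= 61 kHz - 45 kHz = 16 kHz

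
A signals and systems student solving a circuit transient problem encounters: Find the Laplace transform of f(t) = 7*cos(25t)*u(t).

Standard pair: cos(wt)*u(t) <-> s/(s^2+w^2)
With w = 25: L{7*cos(25t)*u(t)} = 7s/(s^2+625)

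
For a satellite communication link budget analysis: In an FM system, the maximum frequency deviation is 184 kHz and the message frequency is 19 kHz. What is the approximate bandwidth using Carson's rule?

Carson's rule: BW = 2*(delta_f + f_m)
= 2*(184 + 19) kHz = 406 kHz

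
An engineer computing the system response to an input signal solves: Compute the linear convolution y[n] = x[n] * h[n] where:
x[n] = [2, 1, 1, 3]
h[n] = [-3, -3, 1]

y[n] = sum_k x[k]*h[n-k]. Output length = len(x) + len(h) - 1 = 4 + 3 - 1 = 6.
y[0] = 2*-3 = -6
y[1] = 1*-3 + 2*-3 = -9
y[2] = 1*-3 + 1*-3 + 2*1 = -4
y[3] = 3*-3 + 1*-3 + 1*1 = -11
y[4] = 3*-3 + 1*1 = -8
y[5] = 3*1 = 3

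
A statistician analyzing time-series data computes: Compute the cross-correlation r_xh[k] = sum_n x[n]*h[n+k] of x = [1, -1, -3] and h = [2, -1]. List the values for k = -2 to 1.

Both sequences indexed from 0 and zero outside their support.
Lags with overlap: k = -2 to 1.
  r_xh[-2] = x[2]*h[0] = -6
  r_xh[-1] = x[1]*h[0] + x[2]*h[1] = 1
  r_xh[0] = x[0]*h[0] + x[1]*h[1] = 3
  r_xh[1] = x[0]*h[1] = -1
r_xh = [-6, 1, 3, -1] (for k = -2, ..., 1)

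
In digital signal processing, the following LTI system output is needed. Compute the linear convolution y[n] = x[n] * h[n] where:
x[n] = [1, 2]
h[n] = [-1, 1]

y[n] = sum_k x[k]*h[n-k]. Output length = len(x) + len(h) - 1 = 2 + 2 - 1 = 3.
y[0] = 1*-1 = -1
y[1] = 2*-1 + 1*1 = -1
y[2] = 2*1 = 2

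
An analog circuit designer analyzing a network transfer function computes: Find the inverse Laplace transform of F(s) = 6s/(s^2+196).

Standard pair: s/(s^2+w^2) <-> cos(wt)*u(t)
With k=6, w=14: f(t) = 6*cos(14t)*u(t)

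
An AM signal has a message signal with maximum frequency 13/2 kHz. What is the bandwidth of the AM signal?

In AM (double-sideband), the bandwidth is twice the message frequency.
BW = 2 * f_m = 2 * 13/2 kHz = 13 kHz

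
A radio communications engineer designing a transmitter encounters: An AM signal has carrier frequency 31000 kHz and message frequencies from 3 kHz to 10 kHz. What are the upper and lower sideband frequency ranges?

Upper sideband (USB) = fc + [fm_low, fm_high] = 31000 + [3, 10] = [31003, 31010] kHz
Lower sideband (LSB) = fc - [fm_high, fm_low] = 31000 - [10, 3] = [30990, 30997] kHz
Total occupied spectrum: 30990 kHz to 31010 kHz (plus carrier at 31000 kHz)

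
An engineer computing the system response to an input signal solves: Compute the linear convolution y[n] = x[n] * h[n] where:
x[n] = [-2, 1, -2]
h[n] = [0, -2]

y[n] = sum_k x[k]*h[n-k]. Output length = len(x) + len(h) - 1 = 3 + 2 - 1 = 4.
y[0] = -2*0 = 0
y[1] = 1*0 + -2*-2 = 4
y[2] = -2*0 + 1*-2 = -2
y[3] = -2*-2 = 4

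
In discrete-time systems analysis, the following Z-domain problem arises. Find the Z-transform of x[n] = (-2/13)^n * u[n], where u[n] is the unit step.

The Z-transform of a^n * u[n] is z/(z-a) for |z| > |a|.
Here a = -2/13, so X(z) = z/(z - (-2/13)) = 13z/(13z + 2)
ROC: |z| > 2/13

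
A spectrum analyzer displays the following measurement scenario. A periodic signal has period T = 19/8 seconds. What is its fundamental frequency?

The fundamental frequency is the reciprocal of the period.
f = 1/T = 1/(19/8) = 8/19 Hz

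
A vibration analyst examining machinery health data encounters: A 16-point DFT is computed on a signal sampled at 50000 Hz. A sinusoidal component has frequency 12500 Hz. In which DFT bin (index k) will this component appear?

DFT frequency resolution = f_s/N = 50000/16 = 3125 Hz
Bin index k = f_signal / resolution = 12500 / 3125 = 4
The signal frequency 12500 Hz falls in DFT bin k = 4.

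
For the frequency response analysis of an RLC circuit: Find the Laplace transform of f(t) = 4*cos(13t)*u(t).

Standard pair: cos(wt)*u(t) <-> s/(s^2+w^2)
With w = 13: L{4*cos(13t)*u(t)} = 4s/(s^2+169)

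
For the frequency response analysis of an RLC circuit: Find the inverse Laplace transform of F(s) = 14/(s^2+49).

Standard pair: w/(s^2+w^2) <-> sin(wt)*u(t)
Recognize w^2 = 49, so w = 7; numerator 14 = 2*7.
f(t) = 2*sin(7t)*u(t)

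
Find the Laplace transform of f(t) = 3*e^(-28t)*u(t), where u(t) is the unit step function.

Standard Laplace transform pair:
e^(-at)*u(t) <-> 1/(s+a)
With a = 28: L{3*e^(-28t)*u(t)} = 3/(s+28), ROC: Re(s) > -28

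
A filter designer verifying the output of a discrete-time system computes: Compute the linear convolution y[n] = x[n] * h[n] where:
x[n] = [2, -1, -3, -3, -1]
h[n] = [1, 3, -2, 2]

y[n] = sum_k x[k]*h[n-k]. Output length = len(x) + len(h) - 1 = 5 + 4 - 1 = 8.
y[0] = 2*1 = 2
y[1] = -1*1 + 2*3 = 5
y[2] = -3*1 + -1*3 + 2*-2 = -10
y[3] = -3*1 + -3*3 + -1*-2 + 2*2 = -6
y[4] = -1*1 + -3*3 + -3*-2 + -1*2 = -6
y[5] = -1*3 + -3*-2 + -3*2 = -3
y[6] = -1*-2 + -3*2 = -4
y[7] = -1*2 = -2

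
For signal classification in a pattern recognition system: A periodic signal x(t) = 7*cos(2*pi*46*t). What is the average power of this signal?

Average power of A*cos(wt) is A^2/2.
P = 7^2 / 2 = 49/2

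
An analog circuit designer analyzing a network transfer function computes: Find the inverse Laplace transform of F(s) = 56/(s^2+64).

Standard pair: w/(s^2+w^2) <-> sin(wt)*u(t)
Recognize w^2 = 64, so w = 8; numerator 56 = 7*8.
f(t) = 7*sin(8t)*u(t)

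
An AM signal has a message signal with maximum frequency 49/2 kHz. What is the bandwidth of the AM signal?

In AM (double-sideband), the bandwidth is twice the message frequency.
BW = 2 * f_m = 2 * 49/2 kHz = 49 kHz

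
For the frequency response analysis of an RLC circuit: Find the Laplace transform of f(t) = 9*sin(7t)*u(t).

Standard pair: sin(wt)*u(t) <-> w/(s^2+w^2)
With w = 7: L{9*sin(7t)*u(t)} = 63/(s^2+49)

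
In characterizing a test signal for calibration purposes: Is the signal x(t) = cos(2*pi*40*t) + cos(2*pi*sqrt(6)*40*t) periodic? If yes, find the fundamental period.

f1 = 40 Hz, f2 = 40*sqrt(6) Hz
Ratio f2/f1 = sqrt(6), which is irrational.
Since the frequency ratio is irrational, no common period exists.
The signal is not periodic.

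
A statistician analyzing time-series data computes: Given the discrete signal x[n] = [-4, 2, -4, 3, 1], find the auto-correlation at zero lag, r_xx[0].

The auto-correlation at zero lag r_xx[0] equals the signal energy.
r_xx[0] = sum of x[n]^2 = (-4)^2 + 2^2 + (-4)^2 + 3^2 + 1^2
= 16 + 4 + 16 + 9 + 1 = 46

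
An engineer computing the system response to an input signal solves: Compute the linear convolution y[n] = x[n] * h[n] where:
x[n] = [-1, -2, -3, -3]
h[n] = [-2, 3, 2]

y[n] = sum_k x[k]*h[n-k]. Output length = len(x) + len(h) - 1 = 4 + 3 - 1 = 6.
y[0] = -1*-2 = 2
y[1] = -2*-2 + -1*3 = 1
y[2] = -3*-2 + -2*3 + -1*2 = -2
y[3] = -3*-2 + -3*3 + -2*2 = -7
y[4] = -3*3 + -3*2 = -15
y[5] = -3*2 = -6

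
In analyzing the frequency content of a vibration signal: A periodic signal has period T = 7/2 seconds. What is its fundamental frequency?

The fundamental frequency is the reciprocal of the period.
f = 1/T = 1/(7/2) = 2/7 Hz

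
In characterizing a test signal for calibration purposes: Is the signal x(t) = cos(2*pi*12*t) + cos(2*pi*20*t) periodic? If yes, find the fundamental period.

f1 = 12 Hz, f2 = 20 Hz
Period T1 = 1/12, T2 = 1/20
Ratio T1/T2 = 20/12, which is rational.
The signal is periodic with fundamental period T = 1/GCD(12,20) = 1/4 s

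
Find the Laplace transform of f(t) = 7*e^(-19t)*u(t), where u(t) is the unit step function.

Standard Laplace transform pair:
e^(-at)*u(t) <-> 1/(s+a)
With a = 19: L{7*e^(-19t)*u(t)} = 7/(s+19), ROC: Re(s) > -19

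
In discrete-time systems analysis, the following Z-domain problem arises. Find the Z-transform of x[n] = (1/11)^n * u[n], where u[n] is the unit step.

The Z-transform of a^n * u[n] is z/(z-a) for |z| > |a|.
Here a = 1/11, so X(z) = z/(z - (1/11)) = 11z/(11z - 1)
ROC: |z| > 1/11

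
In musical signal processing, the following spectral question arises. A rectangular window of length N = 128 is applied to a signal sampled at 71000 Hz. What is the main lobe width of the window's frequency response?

For a rectangular window of length N,
the main lobe width in frequency is 2*f_s/N.
= 2*71000/128 = 8875/8 Hz
This determines the minimum frequency separation for resolving two sinusoids.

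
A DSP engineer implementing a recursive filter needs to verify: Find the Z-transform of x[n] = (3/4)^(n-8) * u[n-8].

Time-shifting property: if X(z) = Z{x[n]}, then Z{x[n-d]} = z^(-d) * X(z)
X(z) = z/(z - 3/4) for x[n] = (3/4)^n * u[n]
Z{x[n-8]} = z^(-8) * z/(z - 3/4) = z^(-7)/(z - 3/4)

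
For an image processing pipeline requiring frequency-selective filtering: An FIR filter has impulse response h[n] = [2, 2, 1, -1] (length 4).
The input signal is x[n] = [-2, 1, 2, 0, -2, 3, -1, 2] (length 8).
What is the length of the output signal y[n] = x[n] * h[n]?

For linear convolution, the output length is:
len(y) = len(x) + len(h) - 1 = 8 + 4 - 1 = 11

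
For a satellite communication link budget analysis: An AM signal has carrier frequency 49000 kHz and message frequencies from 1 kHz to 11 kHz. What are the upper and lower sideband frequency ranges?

Upper sideband (USB) = fc + [fm_low, fm_high] = 49000 + [1, 11] = [49001, 49011] kHz
Lower sideband (LSB) = fc - [fm_high, fm_low] = 49000 - [11, 1] = [48989, 48999] kHz
Total occupied spectrum: 48989 kHz to 49011 kHz (plus carrier at 49000 kHz)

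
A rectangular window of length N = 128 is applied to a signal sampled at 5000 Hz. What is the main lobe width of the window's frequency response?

For a rectangular window of length N,
the main lobe width in frequency is 2*f_s/N.
= 2*5000/128 = 625/8 Hz
This determines the minimum frequency separation for resolving two sinusoids.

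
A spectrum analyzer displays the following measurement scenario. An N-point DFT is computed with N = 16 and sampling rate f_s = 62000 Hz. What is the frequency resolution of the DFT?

DFT frequency resolution = f_s / N
= 62000 / 16 = 3875 Hz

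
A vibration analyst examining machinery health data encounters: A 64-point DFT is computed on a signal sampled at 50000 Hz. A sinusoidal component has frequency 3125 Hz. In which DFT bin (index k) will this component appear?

DFT frequency resolution = f_s/N = 50000/64 = 3125/4 Hz
Bin index k = f_signal / resolution = 3125 / 3125/4 = 4
The signal frequency 3125 Hz falls in DFT bin k = 4.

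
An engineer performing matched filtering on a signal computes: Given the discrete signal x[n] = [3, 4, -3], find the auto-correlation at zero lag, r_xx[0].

The auto-correlation at zero lag r_xx[0] equals the signal energy.
r_xx[0] = sum of x[n]^2 = 3^2 + 4^2 + (-3)^2
= 9 + 16 + 9 = 34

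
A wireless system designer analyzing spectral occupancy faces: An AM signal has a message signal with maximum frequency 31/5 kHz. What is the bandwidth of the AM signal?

In AM (double-sideband), the bandwidth is twice the message frequency.
BW = 2 * f_m = 2 * 31/5 kHz = 62/5 kHz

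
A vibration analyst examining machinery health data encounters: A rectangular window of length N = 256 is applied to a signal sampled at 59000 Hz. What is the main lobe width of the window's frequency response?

For a rectangular window of length N,
the main lobe width in frequency is 2*f_s/N.
= 2*59000/256 = 7375/16 Hz
This determines the minimum frequency separation for resolving two sinusoids.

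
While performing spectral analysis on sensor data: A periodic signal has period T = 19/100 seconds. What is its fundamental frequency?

The fundamental frequency is the reciprocal of the period.
f = 1/T = 1/(19/100) = 100/19 Hz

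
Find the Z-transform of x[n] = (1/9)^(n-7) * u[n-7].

Time-shifting property: if X(z) = Z{x[n]}, then Z{x[n-d]} = z^(-d) * X(z)
X(z) = z/(z - 1/9) for x[n] = (1/9)^n * u[n]
Z{x[n-7]} = z^(-7) * z/(z - 1/9) = z^(-6)/(z - 1/9)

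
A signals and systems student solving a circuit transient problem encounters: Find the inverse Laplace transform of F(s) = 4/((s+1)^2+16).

Standard pair: w/((s+a)^2+w^2) <-> e^(-at)*sin(wt)*u(t)
With a=1, w=4: f(t) = e^(-t)*sin(4t)*u(t)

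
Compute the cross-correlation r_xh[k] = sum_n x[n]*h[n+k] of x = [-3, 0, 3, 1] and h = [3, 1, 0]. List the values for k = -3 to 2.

Both sequences indexed from 0 and zero outside their support.
Lags with overlap: k = -3 to 2.
  r_xh[-3] = x[3]*h[0] = 3
  r_xh[-2] = x[2]*h[0] + x[3]*h[1] = 10
  r_xh[-1] = x[1]*h[0] + x[2]*h[1] + x[3]*h[2] = 3
  r_xh[0] = x[0]*h[0] + x[1]*h[1] + x[2]*h[2] = -9
  r_xh[1] = x[0]*h[1] + x[1]*h[2] = -3
  r_xh[2] = x[0]*h[2] = 0
r_xh = [3, 10, 3, -9, -3, 0] (for k = -3, ..., 2)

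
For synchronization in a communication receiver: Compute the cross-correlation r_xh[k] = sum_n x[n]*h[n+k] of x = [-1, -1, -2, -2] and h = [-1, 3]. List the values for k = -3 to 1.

Both sequences indexed from 0 and zero outside their support.
Lags with overlap: k = -3 to 1.
  r_xh[-3] = x[3]*h[0] = 2
  r_xh[-2] = x[2]*h[0] + x[3]*h[1] = -4
  r_xh[-1] = x[1]*h[0] + x[2]*h[1] = -5
  r_xh[0] = x[0]*h[0] + x[1]*h[1] = -2
  r_xh[1] = x[0]*h[1] = -3
r_xh = [2, -4, -5, -2, -3] (for k = -3, ..., 1)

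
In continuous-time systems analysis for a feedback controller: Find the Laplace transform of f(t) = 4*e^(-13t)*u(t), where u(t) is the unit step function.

Standard Laplace transform pair:
e^(-at)*u(t) <-> 1/(s+a)
With a = 13: L{4*e^(-13t)*u(t)} = 4/(s+13), ROC: Re(s) > -13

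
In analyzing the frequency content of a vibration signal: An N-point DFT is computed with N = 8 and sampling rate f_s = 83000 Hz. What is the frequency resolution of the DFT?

DFT frequency resolution = f_s / N
= 83000 / 8 = 10375 Hz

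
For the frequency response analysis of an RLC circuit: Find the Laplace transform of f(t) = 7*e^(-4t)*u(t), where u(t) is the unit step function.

Standard Laplace transform pair:
e^(-at)*u(t) <-> 1/(s+a)
With a = 4: L{7*e^(-4t)*u(t)} = 7/(s+4), ROC: Re(s) > -4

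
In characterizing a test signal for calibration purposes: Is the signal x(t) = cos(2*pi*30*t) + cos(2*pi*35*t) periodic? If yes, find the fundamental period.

f1 = 30 Hz, f2 = 35 Hz
Period T1 = 1/30, T2 = 1/35
Ratio T1/T2 = 35/30, which is rational.
The signal is periodic with fundamental period T = 1/GCD(30,35) = 1/5 s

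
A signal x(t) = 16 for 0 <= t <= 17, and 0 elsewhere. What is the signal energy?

Energy = integral of |x(t)|^2 dt over the signal duration
= 16^2 * 17 = 256 * 17 = 4352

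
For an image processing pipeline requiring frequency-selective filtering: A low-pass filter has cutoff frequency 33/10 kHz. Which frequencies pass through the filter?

A low-pass filter passes all frequencies below the cutoff frequency 33/10 kHz and attenuates higher frequencies.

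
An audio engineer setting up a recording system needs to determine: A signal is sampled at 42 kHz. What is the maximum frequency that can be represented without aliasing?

The maximum frequency that can be represented without aliasing
is the Nyquist frequency: f_max = f_s / 2 = 42 kHz / 2 = 21 kHz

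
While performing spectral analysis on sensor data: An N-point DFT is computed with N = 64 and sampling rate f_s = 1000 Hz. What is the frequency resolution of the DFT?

DFT frequency resolution = f_s / N
= 1000 / 64 = 125/8 Hz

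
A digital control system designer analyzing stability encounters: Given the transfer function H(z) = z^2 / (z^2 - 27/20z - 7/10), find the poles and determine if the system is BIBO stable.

Poles are roots of the denominator: z^2 - 27/20z - 7/10 = 0.
Quadratic formula: z = [-(-27/20) +/- sqrt((-27/20)^2 - 4*(-7/10))] / 2
Discriminant = 729/400 + 14/5 = 1849/400; sqrt = 43/20.
z = (27/20 +/- 43/20) / 2 => z = 7/4 or z = -2/5.
|p1| = 7/4, |p2| = 2/5.
For BIBO stability, all poles must lie inside the unit circle (|p| < 1).
System is UNSTABLE since at least one |p| >= 1.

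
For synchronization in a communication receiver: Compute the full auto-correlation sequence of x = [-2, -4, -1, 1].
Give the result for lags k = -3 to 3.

r_xx[k] = sum_m x[m]*x[m+k], indexed from 0, for k = -3 to 3:
  r_xx[-3] = x[3]*x[0] = -2
  r_xx[-2] = x[2]*x[0] + x[3]*x[1] = -2
  r_xx[-1] = x[1]*x[0] + x[2]*x[1] + x[3]*x[2] = 11
  r_xx[0] = x[0]*x[0] + x[1]*x[1] + x[2]*x[2] + x[3]*x[3] = 22
  r_xx[1] = x[0]*x[1] + x[1]*x[2] + x[2]*x[3] = 11
  r_xx[2] = x[0]*x[2] + x[1]*x[3] = -2
  r_xx[3] = x[0]*x[3] = -2
r_xx = [-2, -2, 11, 22, 11, -2, -2]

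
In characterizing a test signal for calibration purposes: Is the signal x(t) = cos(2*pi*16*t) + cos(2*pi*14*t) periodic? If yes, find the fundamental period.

f1 = 16 Hz, f2 = 14 Hz
Period T1 = 1/16, T2 = 1/14
Ratio T1/T2 = 14/16, which is rational.
The signal is periodic with fundamental period T = 1/GCD(16,14) = 1/2 s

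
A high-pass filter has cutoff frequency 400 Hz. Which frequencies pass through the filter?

A high-pass filter passes all frequencies above the cutoff frequency 400 Hz and attenuates lower frequencies.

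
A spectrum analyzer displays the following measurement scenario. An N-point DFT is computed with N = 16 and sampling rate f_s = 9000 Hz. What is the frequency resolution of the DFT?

DFT frequency resolution = f_s / N
= 9000 / 16 = 1125/2 Hz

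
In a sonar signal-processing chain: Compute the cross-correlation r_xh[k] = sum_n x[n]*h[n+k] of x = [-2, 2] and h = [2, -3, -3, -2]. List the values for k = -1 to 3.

Both sequences indexed from 0 and zero outside their support.
Lags with overlap: k = -1 to 3.
  r_xh[-1] = x[1]*h[0] = 4
  r_xh[0] = x[0]*h[0] + x[1]*h[1] = -10
  r_xh[1] = x[0]*h[1] + x[1]*h[2] = 0
  r_xh[2] = x[0]*h[2] + x[1]*h[3] = 2
  r_xh[3] = x[0]*h[3] = 4
r_xh = [4, -10, 0, 2, 4] (for k = -1, ..., 3)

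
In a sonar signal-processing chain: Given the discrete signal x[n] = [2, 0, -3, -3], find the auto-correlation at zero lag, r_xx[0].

The auto-correlation at zero lag r_xx[0] equals the signal energy.
r_xx[0] = sum of x[n]^2 = 2^2 + 0^2 + (-3)^2 + (-3)^2
= 4 + 0 + 9 + 9 = 22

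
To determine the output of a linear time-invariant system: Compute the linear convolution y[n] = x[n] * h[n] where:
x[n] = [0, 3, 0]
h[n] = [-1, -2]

y[n] = sum_k x[k]*h[n-k]. Output length = len(x) + len(h) - 1 = 3 + 2 - 1 = 4.
y[0] = 0*-1 = 0
y[1] = 3*-1 + 0*-2 = -3
y[2] = 0*-1 + 3*-2 = -6
y[3] = 0*-2 = 0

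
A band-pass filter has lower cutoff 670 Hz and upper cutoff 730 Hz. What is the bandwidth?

Bandwidth = f_high - f_low
= 730 Hz - 670 Hz = 60 Hz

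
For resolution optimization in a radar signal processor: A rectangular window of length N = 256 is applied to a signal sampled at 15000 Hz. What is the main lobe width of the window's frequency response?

For a rectangular window of length N,
the main lobe width in frequency is 2*f_s/N.
= 2*15000/256 = 1875/16 Hz
This determines the minimum frequency separation for resolving two sinusoids.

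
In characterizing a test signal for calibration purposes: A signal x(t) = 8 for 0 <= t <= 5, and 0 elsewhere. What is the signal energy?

Energy = integral of |x(t)|^2 dt over the signal duration
= 8^2 * 5 = 64 * 5 = 320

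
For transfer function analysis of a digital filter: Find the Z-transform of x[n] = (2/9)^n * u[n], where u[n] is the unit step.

The Z-transform of a^n * u[n] is z/(z-a) for |z| > |a|.
Here a = 2/9, so X(z) = z/(z - (2/9)) = 9z/(9z - 2)
ROC: |z| > 2/9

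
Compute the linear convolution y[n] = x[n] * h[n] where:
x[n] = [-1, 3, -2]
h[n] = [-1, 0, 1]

y[n] = sum_k x[k]*h[n-k]. Output length = len(x) + len(h) - 1 = 3 + 3 - 1 = 5.
y[0] = -1*-1 = 1
y[1] = 3*-1 + -1*0 = -3
y[2] = -2*-1 + 3*0 + -1*1 = 1
y[3] = -2*0 + 3*1 = 3
y[4] = -2*1 = -2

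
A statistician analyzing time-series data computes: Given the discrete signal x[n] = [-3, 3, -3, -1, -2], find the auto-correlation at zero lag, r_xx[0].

The auto-correlation at zero lag r_xx[0] equals the signal energy.
r_xx[0] = sum of x[n]^2 = (-3)^2 + 3^2 + (-3)^2 + (-1)^2 + (-2)^2
= 9 + 9 + 9 + 1 + 4 = 32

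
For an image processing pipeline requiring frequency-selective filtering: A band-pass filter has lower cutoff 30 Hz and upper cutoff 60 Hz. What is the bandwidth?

Bandwidth = f_high - f_low
= 60 Hz - 30 Hz = 30 Hz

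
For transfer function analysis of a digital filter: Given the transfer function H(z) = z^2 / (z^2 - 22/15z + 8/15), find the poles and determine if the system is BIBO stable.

Poles are roots of the denominator: z^2 - 22/15z + 8/15 = 0.
Quadratic formula: z = [-(-22/15) +/- sqrt((-22/15)^2 - 4*(8/15))] / 2
Discriminant = 484/225 - 32/15 = 4/225; sqrt = 2/15.
z = (22/15 +/- 2/15) / 2 => z = 4/5 or z = 2/3.
|p1| = 2/3, |p2| = 4/5.
For BIBO stability, all poles must lie inside the unit circle (|p| < 1).
System is STABLE since both |p| < 1.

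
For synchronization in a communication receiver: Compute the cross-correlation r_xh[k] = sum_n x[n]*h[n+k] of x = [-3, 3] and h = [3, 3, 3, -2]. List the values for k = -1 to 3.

Both sequences indexed from 0 and zero outside their support.
Lags with overlap: k = -1 to 3.
  r_xh[-1] = x[1]*h[0] = 9
  r_xh[0] = x[0]*h[0] + x[1]*h[1] = 0
  r_xh[1] = x[0]*h[1] + x[1]*h[2] = 0
  r_xh[2] = x[0]*h[2] + x[1]*h[3] = -15
  r_xh[3] = x[0]*h[3] = 6
r_xh = [9, 0, 0, -15, 6] (for k = -1, ..., 3)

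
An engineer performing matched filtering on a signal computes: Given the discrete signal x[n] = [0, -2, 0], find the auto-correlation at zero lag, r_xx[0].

The auto-correlation at zero lag r_xx[0] equals the signal energy.
r_xx[0] = sum of x[n]^2 = 0^2 + (-2)^2 + 0^2
= 0 + 4 + 0 = 4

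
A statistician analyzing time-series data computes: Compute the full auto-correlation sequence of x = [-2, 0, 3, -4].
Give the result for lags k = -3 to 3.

r_xx[k] = sum_m x[m]*x[m+k], indexed from 0, for k = -3 to 3:
  r_xx[-3] = x[3]*x[0] = 8
  r_xx[-2] = x[2]*x[0] + x[3]*x[1] = -6
  r_xx[-1] = x[1]*x[0] + x[2]*x[1] + x[3]*x[2] = -12
  r_xx[0] = x[0]*x[0] + x[1]*x[1] + x[2]*x[2] + x[3]*x[3] = 29
  r_xx[1] = x[0]*x[1] + x[1]*x[2] + x[2]*x[3] = -12
  r_xx[2] = x[0]*x[2] + x[1]*x[3] = -6
  r_xx[3] = x[0]*x[3] = 8
r_xx = [8, -6, -12, 29, -12, -6, 8]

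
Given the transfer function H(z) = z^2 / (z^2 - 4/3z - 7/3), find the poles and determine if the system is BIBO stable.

Poles are roots of the denominator: z^2 - 4/3z - 7/3 = 0.
Quadratic formula: z = [-(-4/3) +/- sqrt((-4/3)^2 - 4*(-7/3))] / 2
Discriminant = 16/9 + 28/3 = 100/9; sqrt = 10/3.
z = (4/3 +/- 10/3) / 2 => z = 7/3 or z = -1.
|p1| = 7/3, |p2| = 1.
For BIBO stability, all poles must lie inside the unit circle (|p| < 1).
System is UNSTABLE since at least one |p| >= 1.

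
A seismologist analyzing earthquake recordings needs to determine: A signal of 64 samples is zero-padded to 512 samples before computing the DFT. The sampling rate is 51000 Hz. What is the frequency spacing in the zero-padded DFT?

Original DFT: N = 64, resolution = f_s/N = 51000/64 = 6375/8 Hz
Zero-padded DFT: N = 512, resolution = f_s/N = 51000/512 = 6375/64 Hz
Zero-padding interpolates the spectrum (finer frequency grid)
but does NOT improve the true spectral resolution (ability to resolve close frequencies).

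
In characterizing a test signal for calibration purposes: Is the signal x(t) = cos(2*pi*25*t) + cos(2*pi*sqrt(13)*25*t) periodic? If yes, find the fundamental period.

f1 = 25 Hz, f2 = 25*sqrt(13) Hz
Ratio f2/f1 = sqrt(13), which is irrational.
Since the frequency ratio is irrational, no common period exists.
The signal is not periodic.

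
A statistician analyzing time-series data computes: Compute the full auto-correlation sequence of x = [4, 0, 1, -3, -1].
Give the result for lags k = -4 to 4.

r_xx[k] = sum_m x[m]*x[m+k], indexed from 0, for k = -4 to 4:
  r_xx[-4] = x[4]*x[0] = -4
  r_xx[-3] = x[3]*x[0] + x[4]*x[1] = -12
  r_xx[-2] = x[2]*x[0] + x[3]*x[1] + x[4]*x[2] = 3
  r_xx[-1] = x[1]*x[0] + x[2]*x[1] + x[3]*x[2] + x[4]*x[3] = 0
  r_xx[0] = x[0]*x[0] + x[1]*x[1] + x[2]*x[2] + x[3]*x[3] + x[4]*x[4] = 27
  r_xx[1] = x[0]*x[1] + x[1]*x[2] + x[2]*x[3] + x[3]*x[4] = 0
  r_xx[2] = x[0]*x[2] + x[1]*x[3] + x[2]*x[4] = 3
  r_xx[3] = x[0]*x[3] + x[1]*x[4] = -12
  r_xx[4] = x[0]*x[4] = -4
r_xx = [-4, -12, 3, 0, 27, 0, 3, -12, -4]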